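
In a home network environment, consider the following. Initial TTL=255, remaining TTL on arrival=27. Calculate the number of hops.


Given: initial TTL = 255, received TTL = 27
Hops = initial TTL - received TTL
Hops = 255 - 27 = 228

228


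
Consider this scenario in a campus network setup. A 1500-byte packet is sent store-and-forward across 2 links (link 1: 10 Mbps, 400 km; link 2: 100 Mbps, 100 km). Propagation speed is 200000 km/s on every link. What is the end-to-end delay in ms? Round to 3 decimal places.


Packet = 1500 bytes = 12000 bits. Store-and-forward: sum (t_trans + t_prop) per link.
Link 1: t_trans = 12000/(10*10^6) s = 1.2000 ms; t_prop = 400/200000 s = 2.0000 ms; subtotal = 3.2000 ms
Link 2: t_trans = 12000/(100*10^6) s = 0.1200 ms; t_prop = 100/200000 s = 0.5000 ms; subtotal = 0.6200 ms
End-to-end = 3.2000 + 0.6200 = 3.8200 ms -> 3.820 ms (3 dp)

3.820


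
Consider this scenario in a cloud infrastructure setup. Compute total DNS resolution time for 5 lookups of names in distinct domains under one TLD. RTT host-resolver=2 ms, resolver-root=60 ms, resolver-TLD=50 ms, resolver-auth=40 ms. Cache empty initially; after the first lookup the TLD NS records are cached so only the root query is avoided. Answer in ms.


Lookup 1 (cold cache): local + root + TLD + auth = 2 + 60 + 50 + 40 = 152 ms
Lookups 2..5 (TLD NS cached -> skip root; new domain -> still ask TLD and auth): local + TLD + auth = 2 + 50 + 40 = 92 ms each
Remaining 4 lookups: 4 * 92 = 368 ms
Total = 152 + 368 = 520 ms

520


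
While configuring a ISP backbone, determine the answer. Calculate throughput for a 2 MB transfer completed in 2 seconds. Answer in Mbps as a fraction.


Given: file = 2 MB, time = 2 s
File in Mb = 2 * 8 = 16 Mb
Throughput = 16 / 2 Mbps
Throughput = 8 Mbps

8


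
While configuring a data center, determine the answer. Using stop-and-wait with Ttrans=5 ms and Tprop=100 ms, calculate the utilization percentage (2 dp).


Given: Ttrans = 5 ms, Tprop = 100 ms
RTT = 2 * Tprop = 2 * 100 = 200 ms
U = Ttrans / (Ttrans + RTT)
U = 5 / (5 + 200)
U = 5 / 205 = 0.02439
U% = 2.44%

2.44


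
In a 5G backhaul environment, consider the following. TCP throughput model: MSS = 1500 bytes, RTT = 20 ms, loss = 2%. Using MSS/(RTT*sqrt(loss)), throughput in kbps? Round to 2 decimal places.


Given: MSS = 1500 bytes, RTT = 20 ms, loss = 2%
RTT in seconds = 20 / 1000 = 0.02
Loss rate = 2% = 0.02
sqrt(loss) = sqrt(0.02) = 0.141421356237
Throughput (bytes/s) = 1500 / (0.02 * 0.141421356237) = 530330.0859
Throughput (kbps) = 530330.0859 * 8 / 1000 = 4242.640687 -> 4242.64 kbps (2 dp)

4242.64


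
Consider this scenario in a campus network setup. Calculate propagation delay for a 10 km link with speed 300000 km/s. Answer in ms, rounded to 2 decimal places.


Given: distance = 10 km, speed = 300000 km/s
Delay = distance / speed = 10 / 300000 seconds
Delay in ms = 10 * 1000 / 300000
Delay = 0.0333 ms
Rounded to 2 dp = 0.03 ms

0.03


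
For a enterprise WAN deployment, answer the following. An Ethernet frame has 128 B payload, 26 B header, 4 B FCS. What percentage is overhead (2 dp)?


Given: payload = 128 B, header = 26 B, trailer = 4 B
Overhead bytes = header + trailer = 26 + 4 = 30
Total frame = payload + overhead = 128 + 30 = 158
Overhead % = 30 / 158 * 100 = 18.9873% -> 18.99% (2 dp)

18.99


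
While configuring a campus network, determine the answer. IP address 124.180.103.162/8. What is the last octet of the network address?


Given: IP = 124.180.103.162, prefix = /8
Subnet mask = 255.0.0.0
Last octet of IP: 162
Last octet of mask: 0
Network last octet = 162 AND 0 = 0

0


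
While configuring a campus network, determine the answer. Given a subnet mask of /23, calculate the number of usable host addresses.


Given: subnet mask /23
Host bits = 32 - 23 = 9
Total addresses = 2^9 = 512
Usable hosts = 512 - 2 (network + broadcast) = 510

510


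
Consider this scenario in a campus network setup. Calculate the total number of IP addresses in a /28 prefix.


Given: CIDR prefix /28
Host bits = 32 - 28 = 4
Total addresses = 2^4 = 16

16


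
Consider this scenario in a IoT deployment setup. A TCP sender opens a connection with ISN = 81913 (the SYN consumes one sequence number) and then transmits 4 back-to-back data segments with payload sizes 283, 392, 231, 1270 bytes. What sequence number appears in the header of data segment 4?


The SYN occupies sequence number ISN = 81913, so the first data byte is ISN + 1 = 81914.
SEQ of data segment i = (ISN + 1) + sum of payload sizes of segments 1..i-1.
Segment 1: SEQ = 81914, payload = 283 bytes
Segment 2: SEQ = 82197, payload = 392 bytes
Segment 3: SEQ = 82589, payload = 231 bytes
Segment 4: SEQ = 82820, payload = 1270 bytes
SEQ of segment 4 = 81914 + 283 + 392 + 231 = 82820

82820


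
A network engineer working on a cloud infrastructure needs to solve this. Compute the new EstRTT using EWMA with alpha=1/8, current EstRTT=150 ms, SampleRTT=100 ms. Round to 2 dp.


Given: EstRTT = 150 ms, SampleRTT = 100 ms, alpha = 1/8
New EstRTT = (1 - alpha) * EstRTT + alpha * SampleRTT
(7/8) * 150 = 131.25
(1/8) * 100 = 12.5
New EstRTT = 131.25 + 12.5 = 143.75 ms -> 143.75 ms (2 dp)

143.75


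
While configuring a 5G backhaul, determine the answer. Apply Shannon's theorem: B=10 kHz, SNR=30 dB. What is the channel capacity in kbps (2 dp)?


Given: B = 10 kHz, SNR = 30 dB
SNR linear = 10^(30/10) = 1000
1 + SNR = 1001
log2(1001) = 9.9672262588
C = 10 * 1000 * 9.9672262588 = 99672.2626 bps
C = 99.672263 kbps -> 99.67 kbps (2 dp)

99.67


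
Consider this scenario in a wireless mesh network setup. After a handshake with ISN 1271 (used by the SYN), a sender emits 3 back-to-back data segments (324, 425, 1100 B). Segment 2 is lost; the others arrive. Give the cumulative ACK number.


SYN uses sequence number 1271; first data byte = ISN + 1 = 1272.
Segment 1: SEQ = 1272, len = 324 B, covers [1272, 1595]
Segment 2: SEQ = 1596, len = 425 B, covers [1596, 2020] [LOST]
Segment 3: SEQ = 2021, len = 1100 B, covers [2021, 3120]
In-order data received: bytes [1272, 1595] (segments 1..1).
Segment 2 missing -> gap begins at byte 1596; later segments buffered out of order.
Cumulative ACK = next expected in-order byte = 1272 + 324 = 1596

1596


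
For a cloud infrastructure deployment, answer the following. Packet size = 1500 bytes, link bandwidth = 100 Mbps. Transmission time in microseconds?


Given: packet = 1500 bytes, bandwidth = 100 Mbps
Packet in bits = 1500 * 8 = 12000 bits
Bandwidth = 100 * 10^6 = 100000000 bps
Time = 12000 / 100000000 seconds
Time in us = 12000 * 10^6 / 100000000 = 120

120


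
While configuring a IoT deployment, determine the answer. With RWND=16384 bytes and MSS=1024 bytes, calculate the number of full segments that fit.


Given: RWND = 16384 bytes, MSS = 1024 bytes
Full segments = floor(RWND / MSS)
Full segments = floor(16384 / 1024)
Full segments = floor(16.0) = 16

16


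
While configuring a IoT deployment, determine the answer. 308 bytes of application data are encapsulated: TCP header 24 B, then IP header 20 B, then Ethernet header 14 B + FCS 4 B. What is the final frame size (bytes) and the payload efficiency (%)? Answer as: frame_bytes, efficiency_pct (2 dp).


TCP segment = 308 + 24 = 332 B
IP packet = 332 + 20 = 352 B
Ethernet frame = 352 + 14 + 4 = 370 B
Efficiency = app / frame = 308 / 370 = 0.832432 = 83.2432% -> 83.24% (2 dp)

370, 83.24


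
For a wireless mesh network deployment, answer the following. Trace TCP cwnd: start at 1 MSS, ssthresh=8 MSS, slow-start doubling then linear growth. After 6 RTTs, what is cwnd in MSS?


RTT 0: cwnd = 1 MSS (initial)
RTT 1: cwnd = 2 MSS (slow start, doubled)
RTT 2: cwnd = 4 MSS (slow start, doubled)
RTT 3: cwnd = 8 MSS (slow start, doubled)
RTT 4: cwnd = 9 MSS (congestion avoidance, +1)
RTT 5: cwnd = 10 MSS (congestion avoidance, +1)
RTT 6: cwnd = 11 MSS (congestion avoidance, +1)

11


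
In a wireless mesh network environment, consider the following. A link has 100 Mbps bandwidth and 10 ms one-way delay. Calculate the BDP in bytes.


Given: bandwidth = 100 Mbps, delay = 10 ms
BDP in bits = 100 * 10^6 * 10 / 1000
BDP in bits = 1000000
BDP in bytes = 1000000 / 8 = 125000

125000


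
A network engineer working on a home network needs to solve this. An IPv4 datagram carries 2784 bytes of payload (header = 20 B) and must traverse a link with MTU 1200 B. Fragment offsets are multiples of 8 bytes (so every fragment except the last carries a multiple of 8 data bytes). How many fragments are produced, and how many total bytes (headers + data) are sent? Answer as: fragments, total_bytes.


Max data per non-final fragment = floor((MTU - header)/8)*8 = floor((1200 - 20)/8)*8 = floor(1180/8)*8 = 1176 B
Final fragment needs no 8-byte alignment: it can carry up to MTU - header = 1180 B
Non-final fragments needed = ceil((payload - 1180) / 1176) = ceil(1604/1176) = ceil(1.3639) = 2
Number of fragments = 2 + 1 = 3
Fragment sizes (data): 2 * 1176 B + 432 B (last, 432 <= 1180 OK)
Total bytes sent = payload + n_frags * header = 2784 + 3*20 = 2784 + 60 = 2844 B

3, 2844


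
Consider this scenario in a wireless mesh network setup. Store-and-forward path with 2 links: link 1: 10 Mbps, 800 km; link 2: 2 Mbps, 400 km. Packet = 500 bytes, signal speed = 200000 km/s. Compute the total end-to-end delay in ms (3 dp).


Packet = 500 bytes = 4000 bits. Store-and-forward: sum (t_trans + t_prop) per link.
Link 1: t_trans = 4000/(10*10^6) s = 0.4000 ms; t_prop = 800/200000 s = 4.0000 ms; subtotal = 4.4000 ms
Link 2: t_trans = 4000/(2*10^6) s = 2.0000 ms; t_prop = 400/200000 s = 2.0000 ms; subtotal = 4.0000 ms
End-to-end = 4.4000 + 4.0000 = 8.4000 ms -> 8.400 ms (3 dp)

8.400


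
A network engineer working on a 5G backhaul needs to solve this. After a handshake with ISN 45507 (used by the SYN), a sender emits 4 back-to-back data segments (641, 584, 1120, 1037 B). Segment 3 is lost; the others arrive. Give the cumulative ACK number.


SYN uses sequence number 45507; first data byte = ISN + 1 = 45508.
Segment 1: SEQ = 45508, len = 641 B, covers [45508, 46148]
Segment 2: SEQ = 46149, len = 584 B, covers [46149, 46732]
Segment 3: SEQ = 46733, len = 1120 B, covers [46733, 47852] [LOST]
Segment 4: SEQ = 47853, len = 1037 B, covers [47853, 48889]
In-order data received: bytes [45508, 46732] (segments 1..2).
Segment 3 missing -> gap begins at byte 46733; later segments buffered out of order.
Cumulative ACK = next expected in-order byte = 45508 + 641 + 584 = 46733

46733


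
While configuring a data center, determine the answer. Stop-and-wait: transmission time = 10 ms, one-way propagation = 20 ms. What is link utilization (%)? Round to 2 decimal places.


Given: Ttrans = 10 ms, Tprop = 20 ms
RTT = 2 * Tprop = 2 * 20 = 40 ms
U = Ttrans / (Ttrans + RTT)
U = 10 / (10 + 40)
U = 10 / 50 = 0.2
U% = 20.00%

20.00


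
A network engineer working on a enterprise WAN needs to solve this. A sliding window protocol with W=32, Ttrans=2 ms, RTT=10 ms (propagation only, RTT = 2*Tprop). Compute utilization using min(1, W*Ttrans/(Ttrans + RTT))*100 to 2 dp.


Given: W = 32, Ttrans = 2 ms, RTT = 10 ms (= 2 * Tprop, Tprop = 5 ms)
Cycle time = Ttrans + RTT = 2 + 10 = 12 ms (first packet sent until its ACK returns)
W * Ttrans = 32 * 2 = 64 ms of sending per cycle
W * Ttrans / (Ttrans + RTT) = 64 / 12 = 5.333333
U = min(1, 5.333333) = 1.000000
U% = 100.00%

100.00


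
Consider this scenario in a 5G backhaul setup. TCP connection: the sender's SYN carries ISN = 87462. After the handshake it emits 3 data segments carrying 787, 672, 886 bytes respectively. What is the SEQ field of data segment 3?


The SYN occupies sequence number ISN = 87462, so the first data byte is ISN + 1 = 87463.
SEQ of data segment i = (ISN + 1) + sum of payload sizes of segments 1..i-1.
Segment 1: SEQ = 87463, payload = 787 bytes
Segment 2: SEQ = 88250, payload = 672 bytes
Segment 3: SEQ = 88922, payload = 886 bytes
SEQ of segment 3 = 87463 + 787 + 672 = 88922

88922


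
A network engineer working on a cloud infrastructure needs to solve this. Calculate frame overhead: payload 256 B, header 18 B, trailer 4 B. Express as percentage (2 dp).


Given: payload = 256 B, header = 18 B, trailer = 4 B
Overhead bytes = header + trailer = 18 + 4 = 22
Total frame = payload + overhead = 256 + 22 = 278
Overhead % = 22 / 278 * 100 = 7.9137% -> 7.91% (2 dp)

7.91


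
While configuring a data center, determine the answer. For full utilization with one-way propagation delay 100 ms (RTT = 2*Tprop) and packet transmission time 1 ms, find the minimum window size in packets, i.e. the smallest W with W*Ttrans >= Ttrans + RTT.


Given: Ttrans = 1 ms, RTT = 200 ms (= 2 * Tprop, Tprop = 100 ms)
Time until first ACK returns = Ttrans + RTT = 1 + 200 = 201 ms
Need W * Ttrans >= Ttrans + RTT  ->  W >= (Ttrans + RTT) / Ttrans
(Ttrans + RTT) / Ttrans = 201 / 1 = 201
W_min = ceil(201) = 201

201


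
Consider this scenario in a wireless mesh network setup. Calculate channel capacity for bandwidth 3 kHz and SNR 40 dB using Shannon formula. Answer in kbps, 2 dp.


Given: B = 3 kHz, SNR = 40 dB
SNR linear = 10^(40/10) = 10000
1 + SNR = 10001
log2(10001) = 13.2878566418
C = 3 * 1000 * 13.2878566418 = 39863.5699 bps
C = 39.863570 kbps -> 39.86 kbps (2 dp)

39.86


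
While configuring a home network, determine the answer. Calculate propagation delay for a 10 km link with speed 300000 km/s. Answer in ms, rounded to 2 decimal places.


Given: distance = 10 km, speed = 300000 km/s
Delay = distance / speed = 10 / 300000 seconds
Delay in ms = 10 * 1000 / 300000
Delay = 0.0333 ms
Rounded to 2 dp = 0.03 ms

0.03


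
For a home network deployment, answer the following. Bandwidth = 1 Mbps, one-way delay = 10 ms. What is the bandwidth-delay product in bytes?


Given: bandwidth = 1 Mbps, delay = 10 ms
BDP in bits = 1 * 10^6 * 10 / 1000
BDP in bits = 10000
BDP in bytes = 10000 / 8 = 1250

1250


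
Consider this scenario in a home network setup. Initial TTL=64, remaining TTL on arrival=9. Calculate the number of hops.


Given: initial TTL = 64, received TTL = 9
Hops = initial TTL - received TTL
Hops = 64 - 9 = 55

55


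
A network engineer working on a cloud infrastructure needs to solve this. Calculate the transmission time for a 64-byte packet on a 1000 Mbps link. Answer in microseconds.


Given: packet = 64 bytes, bandwidth = 1000 Mbps
Packet in bits = 64 * 8 = 512 bits
Bandwidth = 1000 * 10^6 = 1000000000 bps
Time = 512 / 1000000000 seconds
Time in us = 512 * 10^6 / 1000000000 = 0.512

0.512


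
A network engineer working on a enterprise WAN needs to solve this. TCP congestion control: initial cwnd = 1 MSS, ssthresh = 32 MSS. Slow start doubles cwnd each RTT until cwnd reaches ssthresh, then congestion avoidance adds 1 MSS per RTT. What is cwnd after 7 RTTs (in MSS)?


RTT 0: cwnd = 1 MSS (initial)
RTT 1: cwnd = 2 MSS (slow start, doubled)
RTT 2: cwnd = 4 MSS (slow start, doubled)
RTT 3: cwnd = 8 MSS (slow start, doubled)
RTT 4: cwnd = 16 MSS (slow start, doubled)
RTT 5: cwnd = 32 MSS (slow start, doubled)
RTT 6: cwnd = 33 MSS (congestion avoidance, +1)
RTT 7: cwnd = 34 MSS (congestion avoidance, +1)

34


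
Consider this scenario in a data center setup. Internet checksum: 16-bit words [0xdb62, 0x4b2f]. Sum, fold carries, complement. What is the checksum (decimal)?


Given words: [0xdb62, 0x4b2f]
Step 1: Sum all words
Raw sum = 56162 + 19247 = 75409
Step 2: Fold carry: (9873 + 1) = 9874
One's complement = ~9874 & 0xFFFF = 55661

55661


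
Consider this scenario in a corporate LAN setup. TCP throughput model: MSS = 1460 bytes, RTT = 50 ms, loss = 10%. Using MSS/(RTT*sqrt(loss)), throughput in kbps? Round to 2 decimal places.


Given: MSS = 1460 bytes, RTT = 50 ms, loss = 10%
RTT in seconds = 50 / 1000 = 0.05
Loss rate = 10% = 0.1
sqrt(loss) = sqrt(0.1) = 0.316227766017
Throughput (bytes/s) = 1460 / (0.05 * 0.316227766017) = 92338.5077
Throughput (kbps) = 92338.5077 * 8 / 1000 = 738.708061 -> 738.71 kbps (2 dp)

738.71


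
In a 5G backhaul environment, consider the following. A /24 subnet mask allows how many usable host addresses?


Given: subnet mask /24
Host bits = 32 - 24 = 8
Total addresses = 2^8 = 256
Usable hosts = 256 - 2 (network + broadcast) = 254

254


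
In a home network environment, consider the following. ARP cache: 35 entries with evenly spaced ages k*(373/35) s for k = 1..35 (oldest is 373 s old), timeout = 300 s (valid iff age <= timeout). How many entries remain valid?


Ages are k * 373/35 s for k = 1..35 (spacing = 10.6571 s).
Entry k is valid iff k * 373/35 <= 300 iff k <= 35 * 300 / 373 = 28.1501
n_valid = floor(28.1501) = 28
(n_stale = 35 - 28 = 7)

28


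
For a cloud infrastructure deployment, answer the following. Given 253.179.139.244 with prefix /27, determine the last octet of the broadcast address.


Given: IP = 253.179.139.244, prefix = /27
Host bits = 32 - 27 = 5
Network last octet = 244 AND mask = 224
Host part size = 2^5 - 1 = 31
Broadcast last octet = 224 OR 31 = 255

255


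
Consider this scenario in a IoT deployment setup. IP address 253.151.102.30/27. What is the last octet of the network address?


Given: IP = 253.151.102.30, prefix = /27
Subnet mask = 255.255.255.224
Last octet of IP: 30
Last octet of mask: 224
Network last octet = 30 AND 224 = 0

0


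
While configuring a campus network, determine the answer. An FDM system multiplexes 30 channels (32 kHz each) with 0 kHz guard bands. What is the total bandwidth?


Given: 30 channels, 32 kHz each, guard = 0 kHz
Channel bandwidth = 30 * 32 = 960 kHz
Guard bands = 29 gaps * 0 kHz = 0 kHz
Total = 960 + 0 = 960 kHz

960


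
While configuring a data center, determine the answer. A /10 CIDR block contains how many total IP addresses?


Given: CIDR prefix /10
Host bits = 32 - 10 = 22
Total addresses = 2^22 = 4194304

4194304


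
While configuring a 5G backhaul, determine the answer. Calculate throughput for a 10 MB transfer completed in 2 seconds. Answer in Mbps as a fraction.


Given: file = 10 MB, time = 2 s
File in Mb = 10 * 8 = 80 Mb
Throughput = 80 / 2 Mbps
Throughput = 40 Mbps

40


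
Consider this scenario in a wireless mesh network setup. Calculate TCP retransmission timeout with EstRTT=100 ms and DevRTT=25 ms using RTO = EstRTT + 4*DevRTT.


Given: EstRTT = 100 ms, DevRTT = 25 ms
Timeout = EstRTT + 4 * DevRTT
4 * DevRTT = 4 * 25 = 100
Timeout = 100 + 100 = 200 ms

200


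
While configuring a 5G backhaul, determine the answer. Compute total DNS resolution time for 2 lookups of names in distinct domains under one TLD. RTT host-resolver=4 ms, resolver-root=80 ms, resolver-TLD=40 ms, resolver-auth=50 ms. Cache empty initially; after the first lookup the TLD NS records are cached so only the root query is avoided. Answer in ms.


Lookup 1 (cold cache): local + root + TLD + auth = 4 + 80 + 40 + 50 = 174 ms
Lookups 2..2 (TLD NS cached -> skip root; new domain -> still ask TLD and auth): local + TLD + auth = 4 + 40 + 50 = 94 ms each
Remaining 1 lookups: 1 * 94 = 94 ms
Total = 174 + 94 = 268 ms

268


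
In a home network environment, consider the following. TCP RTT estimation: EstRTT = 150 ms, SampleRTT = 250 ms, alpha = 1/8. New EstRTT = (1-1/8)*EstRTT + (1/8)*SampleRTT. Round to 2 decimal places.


Given: EstRTT = 150 ms, SampleRTT = 250 ms, alpha = 1/8
New EstRTT = (1 - alpha) * EstRTT + alpha * SampleRTT
(7/8) * 150 = 131.25
(1/8) * 250 = 31.25
New EstRTT = 131.25 + 31.25 = 162.5 ms -> 162.50 ms (2 dp)

162.50


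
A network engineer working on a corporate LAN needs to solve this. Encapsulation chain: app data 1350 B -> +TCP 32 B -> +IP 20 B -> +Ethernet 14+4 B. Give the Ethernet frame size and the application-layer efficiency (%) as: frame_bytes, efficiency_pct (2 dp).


TCP segment = 1350 + 32 = 1382 B
IP packet = 1382 + 20 = 1402 B
Ethernet frame = 1402 + 14 + 4 = 1420 B
Efficiency = app / frame = 1350 / 1420 = 0.950704 = 95.0704% -> 95.07% (2 dp)

1420, 95.07


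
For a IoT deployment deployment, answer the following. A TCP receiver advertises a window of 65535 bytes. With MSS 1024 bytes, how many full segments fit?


Given: RWND = 65535 bytes, MSS = 1024 bytes
Full segments = floor(RWND / MSS)
Full segments = floor(65535 / 1024)
Full segments = floor(63.999) = 63

63


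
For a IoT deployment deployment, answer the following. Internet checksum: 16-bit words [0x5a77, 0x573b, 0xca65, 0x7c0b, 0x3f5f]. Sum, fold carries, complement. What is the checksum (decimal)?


Given words: [0x5a77, 0x573b, 0xca65, 0x7c0b, 0x3f5f]
Step 1: Sum all words
Raw sum = 23159 + 22331 + 51813 + 31755 + 16223 = 145281
Step 2: Fold carry: (14209 + 2) = 14211
One's complement = ~14211 & 0xFFFF = 51324

51324


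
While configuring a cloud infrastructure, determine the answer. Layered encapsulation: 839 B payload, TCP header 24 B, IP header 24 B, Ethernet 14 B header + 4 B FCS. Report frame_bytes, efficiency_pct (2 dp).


TCP segment = 839 + 24 = 863 B
IP packet = 863 + 24 = 887 B
Ethernet frame = 887 + 14 + 4 = 905 B
Efficiency = app / frame = 839 / 905 = 0.927072 = 92.7072% -> 92.71% (2 dp)

905, 92.71


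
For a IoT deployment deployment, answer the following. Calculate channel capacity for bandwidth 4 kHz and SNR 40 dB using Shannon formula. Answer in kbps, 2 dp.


Given: B = 4 kHz, SNR = 40 dB
SNR linear = 10^(40/10) = 10000
1 + SNR = 10001
log2(10001) = 13.2878566418
C = 4 * 1000 * 13.2878566418 = 53151.4266 bps
C = 53.151427 kbps -> 53.15 kbps (2 dp)

53.15


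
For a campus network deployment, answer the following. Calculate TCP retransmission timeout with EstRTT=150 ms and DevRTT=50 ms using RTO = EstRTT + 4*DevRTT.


Given: EstRTT = 150 ms, DevRTT = 50 ms
Timeout = EstRTT + 4 * DevRTT
4 * DevRTT = 4 * 50 = 200
Timeout = 150 + 200 = 350 ms

350


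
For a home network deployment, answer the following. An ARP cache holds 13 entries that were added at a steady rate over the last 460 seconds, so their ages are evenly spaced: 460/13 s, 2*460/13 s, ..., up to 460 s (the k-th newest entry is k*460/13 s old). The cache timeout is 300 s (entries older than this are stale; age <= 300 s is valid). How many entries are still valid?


Ages are k * 460/13 s for k = 1..13 (spacing = 35.3846 s).
Entry k is valid iff k * 460/13 <= 300 iff k <= 13 * 300 / 460 = 8.4783
n_valid = floor(8.4783) = 8
(n_stale = 13 - 8 = 5)

8


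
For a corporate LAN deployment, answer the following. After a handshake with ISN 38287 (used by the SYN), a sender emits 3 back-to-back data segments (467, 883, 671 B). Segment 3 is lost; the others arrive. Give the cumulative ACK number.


SYN uses sequence number 38287; first data byte = ISN + 1 = 38288.
Segment 1: SEQ = 38288, len = 467 B, covers [38288, 38754]
Segment 2: SEQ = 38755, len = 883 B, covers [38755, 39637]
Segment 3: SEQ = 39638, len = 671 B, covers [39638, 40308] [LOST]
In-order data received: bytes [38288, 39637] (segments 1..2).
Segment 3 missing -> gap begins at byte 39638.
Cumulative ACK = next expected in-order byte = 38288 + 467 + 883 = 39638

39638


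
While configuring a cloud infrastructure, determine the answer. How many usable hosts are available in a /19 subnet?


Given: subnet mask /19
Host bits = 32 - 19 = 13
Total addresses = 2^13 = 8192
Usable hosts = 8192 - 2 (network + broadcast) = 8190

8190


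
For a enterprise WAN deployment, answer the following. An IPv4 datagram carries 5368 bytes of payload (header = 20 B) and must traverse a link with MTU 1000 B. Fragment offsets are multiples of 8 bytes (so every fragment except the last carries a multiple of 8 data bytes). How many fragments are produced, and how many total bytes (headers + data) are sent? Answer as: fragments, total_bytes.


Max data per non-final fragment = floor((MTU - header)/8)*8 = floor((1000 - 20)/8)*8 = floor(980/8)*8 = 976 B
Final fragment needs no 8-byte alignment: it can carry up to MTU - header = 980 B
Non-final fragments needed = ceil((payload - 980) / 976) = ceil(4388/976) = ceil(4.4959) = 5
Number of fragments = 5 + 1 = 6
Fragment sizes (data): 5 * 976 B + 488 B (last, 488 <= 980 OK)
Total bytes sent = payload + n_frags * header = 5368 + 6*20 = 5368 + 120 = 5488 B

6, 5488


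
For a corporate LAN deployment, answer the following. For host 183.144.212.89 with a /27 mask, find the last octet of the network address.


Given: IP = 183.144.212.89, prefix = /27
Subnet mask = 255.255.255.224
Last octet of IP: 89
Last octet of mask: 224
Network last octet = 89 AND 224 = 64

64


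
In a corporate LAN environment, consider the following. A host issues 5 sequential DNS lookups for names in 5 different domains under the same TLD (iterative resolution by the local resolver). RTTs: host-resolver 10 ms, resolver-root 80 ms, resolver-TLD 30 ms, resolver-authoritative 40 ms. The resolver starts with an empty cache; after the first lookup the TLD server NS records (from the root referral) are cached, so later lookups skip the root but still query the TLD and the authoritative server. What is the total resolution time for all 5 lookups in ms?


Lookup 1 (cold cache): local + root + TLD + auth = 10 + 80 + 30 + 40 = 160 ms
Lookups 2..5 (TLD NS cached -> skip root; new domain -> still ask TLD and auth): local + TLD + auth = 10 + 30 + 40 = 80 ms each
Remaining 4 lookups: 4 * 80 = 320 ms
Total = 160 + 320 = 480 ms

480


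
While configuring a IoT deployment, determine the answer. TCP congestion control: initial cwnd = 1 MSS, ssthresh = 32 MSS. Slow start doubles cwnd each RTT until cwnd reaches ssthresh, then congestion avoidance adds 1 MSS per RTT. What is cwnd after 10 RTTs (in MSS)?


RTT 0: cwnd = 1 MSS (initial)
RTT 1: cwnd = 2 MSS (slow start, doubled)
RTT 2: cwnd = 4 MSS (slow start, doubled)
RTT 3: cwnd = 8 MSS (slow start, doubled)
RTT 4: cwnd = 16 MSS (slow start, doubled)
RTT 5: cwnd = 32 MSS (slow start, doubled)
RTT 6: cwnd = 33 MSS (congestion avoidance, +1)
RTT 7: cwnd = 34 MSS (congestion avoidance, +1)
RTT 8: cwnd = 35 MSS (congestion avoidance, +1)
RTT 9: cwnd = 36 MSS (congestion avoidance, +1)
RTT 10: cwnd = 37 MSS (congestion avoidance, +1)

37


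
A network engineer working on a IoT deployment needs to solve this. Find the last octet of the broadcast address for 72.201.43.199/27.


Given: IP = 72.201.43.199, prefix = /27
Host bits = 32 - 27 = 5
Network last octet = 199 AND mask = 192
Host part size = 2^5 - 1 = 31
Broadcast last octet = 192 OR 31 = 223

223


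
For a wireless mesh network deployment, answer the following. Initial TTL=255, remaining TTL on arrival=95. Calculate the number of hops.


Given: initial TTL = 255, received TTL = 95
Hops = initial TTL - received TTL
Hops = 255 - 95 = 160

160


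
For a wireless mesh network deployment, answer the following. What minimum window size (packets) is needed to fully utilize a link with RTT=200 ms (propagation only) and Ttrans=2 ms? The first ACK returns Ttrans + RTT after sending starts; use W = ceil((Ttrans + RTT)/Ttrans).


Given: Ttrans = 2 ms, RTT = 200 ms (= 2 * Tprop, Tprop = 100 ms)
Time until first ACK returns = Ttrans + RTT = 2 + 200 = 202 ms
Need W * Ttrans >= Ttrans + RTT  ->  W >= (Ttrans + RTT) / Ttrans
(Ttrans + RTT) / Ttrans = 202 / 2 = 101
W_min = ceil(101) = 101

101


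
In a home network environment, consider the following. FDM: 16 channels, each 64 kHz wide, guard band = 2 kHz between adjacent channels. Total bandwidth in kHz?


Given: 16 channels, 64 kHz each, guard = 2 kHz
Channel bandwidth = 16 * 64 = 1024 kHz
Guard bands = 15 gaps * 2 kHz = 30 kHz
Total = 1024 + 30 = 1054 kHz

1054


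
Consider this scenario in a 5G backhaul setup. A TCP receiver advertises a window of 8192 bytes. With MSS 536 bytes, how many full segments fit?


Given: RWND = 8192 bytes, MSS = 536 bytes
Full segments = floor(RWND / MSS)
Full segments = floor(8192 / 536)
Full segments = floor(15.2836) = 15

15


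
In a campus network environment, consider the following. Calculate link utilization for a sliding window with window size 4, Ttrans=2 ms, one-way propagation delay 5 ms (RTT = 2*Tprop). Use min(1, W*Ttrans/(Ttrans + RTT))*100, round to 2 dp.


Given: W = 4, Ttrans = 2 ms, RTT = 10 ms (= 2 * Tprop, Tprop = 5 ms)
Cycle time = Ttrans + RTT = 2 + 10 = 12 ms (first packet sent until its ACK returns)
W * Ttrans = 4 * 2 = 8 ms of sending per cycle
W * Ttrans / (Ttrans + RTT) = 8 / 12 = 0.666667
U = min(1, 0.666667) = 0.666667
U% = 66.67%

66.67


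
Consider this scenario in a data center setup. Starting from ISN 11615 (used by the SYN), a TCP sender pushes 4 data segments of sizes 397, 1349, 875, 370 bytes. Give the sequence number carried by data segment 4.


The SYN occupies sequence number ISN = 11615, so the first data byte is ISN + 1 = 11616.
SEQ of data segment i = (ISN + 1) + sum of payload sizes of segments 1..i-1.
Segment 1: SEQ = 11616, payload = 397 bytes
Segment 2: SEQ = 12013, payload = 1349 bytes
Segment 3: SEQ = 13362, payload = 875 bytes
Segment 4: SEQ = 14237, payload = 370 bytes
SEQ of segment 4 = 11616 + 397 + 1349 + 875 = 14237

14237


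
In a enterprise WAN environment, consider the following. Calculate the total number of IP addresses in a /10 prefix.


Given: CIDR prefix /10
Host bits = 32 - 10 = 22
Total addresses = 2^22 = 4194304

4194304


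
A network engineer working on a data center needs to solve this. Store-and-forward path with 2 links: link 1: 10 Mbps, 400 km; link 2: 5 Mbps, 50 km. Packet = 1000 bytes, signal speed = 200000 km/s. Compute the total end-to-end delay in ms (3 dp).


Packet = 1000 bytes = 8000 bits. Store-and-forward: sum (t_trans + t_prop) per link.
Link 1: t_trans = 8000/(10*10^6) s = 0.8000 ms; t_prop = 400/200000 s = 2.0000 ms; subtotal = 2.8000 ms
Link 2: t_trans = 8000/(5*10^6) s = 1.6000 ms; t_prop = 50/200000 s = 0.2500 ms; subtotal = 1.8500 ms
End-to-end = 2.8000 + 1.8500 = 4.6500 ms -> 4.650 ms (3 dp)

4.650


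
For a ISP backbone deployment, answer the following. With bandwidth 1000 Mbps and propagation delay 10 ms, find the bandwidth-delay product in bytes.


Given: bandwidth = 1000 Mbps, delay = 10 ms
BDP in bits = 1000 * 10^6 * 10 / 1000
BDP in bits = 10000000
BDP in bytes = 10000000 / 8 = 1250000

1250000


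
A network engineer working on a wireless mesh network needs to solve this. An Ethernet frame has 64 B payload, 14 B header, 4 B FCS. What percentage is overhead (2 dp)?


Given: payload = 64 B, header = 14 B, trailer = 4 B
Overhead bytes = header + trailer = 14 + 4 = 18
Total frame = payload + overhead = 64 + 18 = 82
Overhead % = 18 / 82 * 100 = 21.9512% -> 21.95% (2 dp)

21.95


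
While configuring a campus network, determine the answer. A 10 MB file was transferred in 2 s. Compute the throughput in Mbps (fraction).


Given: file = 10 MB, time = 2 s
File in Mb = 10 * 8 = 80 Mb
Throughput = 80 / 2 Mbps
Throughput = 40 Mbps

40


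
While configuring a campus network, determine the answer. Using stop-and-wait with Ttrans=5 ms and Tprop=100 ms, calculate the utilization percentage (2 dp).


Given: Ttrans = 5 ms, Tprop = 100 ms
RTT = 2 * Tprop = 2 * 100 = 200 ms
U = Ttrans / (Ttrans + RTT)
U = 5 / (5 + 200)
U = 5 / 205 = 0.02439
U% = 2.44%

2.44


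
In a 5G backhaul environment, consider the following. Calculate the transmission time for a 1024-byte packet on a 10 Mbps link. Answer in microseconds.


Given: packet = 1024 bytes, bandwidth = 10 Mbps
Packet in bits = 1024 * 8 = 8192 bits
Bandwidth = 10 * 10^6 = 10000000 bps
Time = 8192 / 10000000 seconds
Time in us = 8192 * 10^6 / 10000000 = 819.2

819.2


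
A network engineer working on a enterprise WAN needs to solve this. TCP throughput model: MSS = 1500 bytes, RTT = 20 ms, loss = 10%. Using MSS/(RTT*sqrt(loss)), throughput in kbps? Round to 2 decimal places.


Given: MSS = 1500 bytes, RTT = 20 ms, loss = 10%
RTT in seconds = 20 / 1000 = 0.02
Loss rate = 10% = 0.1
sqrt(loss) = sqrt(0.1) = 0.316227766017
Throughput (bytes/s) = 1500 / (0.02 * 0.316227766017) = 237170.8245
Throughput (kbps) = 237170.8245 * 8 / 1000 = 1897.366596 -> 1897.37 kbps (2 dp)

1897.37


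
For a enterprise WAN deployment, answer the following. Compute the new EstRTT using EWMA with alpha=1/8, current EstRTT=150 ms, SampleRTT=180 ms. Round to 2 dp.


Given: EstRTT = 150 ms, SampleRTT = 180 ms, alpha = 1/8
New EstRTT = (1 - alpha) * EstRTT + alpha * SampleRTT
(7/8) * 150 = 131.25
(1/8) * 180 = 22.5
New EstRTT = 131.25 + 22.5 = 153.75 ms -> 153.75 ms (2 dp)

153.75


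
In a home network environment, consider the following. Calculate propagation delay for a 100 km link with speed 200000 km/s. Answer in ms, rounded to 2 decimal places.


Given: distance = 100 km, speed = 200000 km/s
Delay = distance / speed = 100 / 200000 seconds
Delay in ms = 100 * 1000 / 200000
Delay = 0.5000 ms
Rounded to 2 dp = 0.50 ms

0.50


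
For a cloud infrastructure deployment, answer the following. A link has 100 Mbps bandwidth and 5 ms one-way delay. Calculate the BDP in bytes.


Given: bandwidth = 100 Mbps, delay = 5 ms
BDP in bits = 100 * 10^6 * 5 / 1000
BDP in bits = 500000
BDP in bytes = 500000 / 8 = 62500

62500


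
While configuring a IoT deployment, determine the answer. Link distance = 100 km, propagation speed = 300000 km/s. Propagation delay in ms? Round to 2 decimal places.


Given: distance = 100 km, speed = 300000 km/s
Delay = distance / speed = 100 / 300000 seconds
Delay in ms = 100 * 1000 / 300000
Delay = 0.3333 ms
Rounded to 2 dp = 0.33 ms

0.33


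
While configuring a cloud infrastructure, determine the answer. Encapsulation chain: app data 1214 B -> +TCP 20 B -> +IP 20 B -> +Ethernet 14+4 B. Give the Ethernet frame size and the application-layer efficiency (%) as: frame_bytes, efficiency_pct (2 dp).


TCP segment = 1214 + 20 = 1234 B
IP packet = 1234 + 20 = 1254 B
Ethernet frame = 1254 + 14 + 4 = 1272 B
Efficiency = app / frame = 1214 / 1272 = 0.954403 = 95.4403% -> 95.44% (2 dp)

1272, 95.44


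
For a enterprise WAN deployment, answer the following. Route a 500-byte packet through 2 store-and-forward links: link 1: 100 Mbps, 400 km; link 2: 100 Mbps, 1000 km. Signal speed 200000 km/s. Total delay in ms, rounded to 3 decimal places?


Packet = 500 bytes = 4000 bits. Store-and-forward: sum (t_trans + t_prop) per link.
Link 1: t_trans = 4000/(100*10^6) s = 0.0400 ms; t_prop = 400/200000 s = 2.0000 ms; subtotal = 2.0400 ms
Link 2: t_trans = 4000/(100*10^6) s = 0.0400 ms; t_prop = 1000/200000 s = 5.0000 ms; subtotal = 5.0400 ms
End-to-end = 2.0400 + 5.0400 = 7.0800 ms -> 7.080 ms (3 dp)

7.080


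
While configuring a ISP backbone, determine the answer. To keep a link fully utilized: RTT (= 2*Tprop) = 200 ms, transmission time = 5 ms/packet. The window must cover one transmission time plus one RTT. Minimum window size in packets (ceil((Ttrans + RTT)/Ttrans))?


Given: Ttrans = 5 ms, RTT = 200 ms (= 2 * Tprop, Tprop = 100 ms)
Time until first ACK returns = Ttrans + RTT = 5 + 200 = 205 ms
Need W * Ttrans >= Ttrans + RTT  ->  W >= (Ttrans + RTT) / Ttrans
(Ttrans + RTT) / Ttrans = 205 / 5 = 41
W_min = ceil(41) = 41

41


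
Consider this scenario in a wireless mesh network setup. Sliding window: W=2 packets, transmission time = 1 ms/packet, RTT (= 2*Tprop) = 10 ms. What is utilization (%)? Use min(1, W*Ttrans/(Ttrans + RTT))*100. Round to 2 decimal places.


Given: W = 2, Ttrans = 1 ms, RTT = 10 ms (= 2 * Tprop, Tprop = 5 ms)
Cycle time = Ttrans + RTT = 1 + 10 = 11 ms (first packet sent until its ACK returns)
W * Ttrans = 2 * 1 = 2 ms of sending per cycle
W * Ttrans / (Ttrans + RTT) = 2 / 11 = 0.181818
U = min(1, 0.181818) = 0.181818
U% = 18.18%

18.18


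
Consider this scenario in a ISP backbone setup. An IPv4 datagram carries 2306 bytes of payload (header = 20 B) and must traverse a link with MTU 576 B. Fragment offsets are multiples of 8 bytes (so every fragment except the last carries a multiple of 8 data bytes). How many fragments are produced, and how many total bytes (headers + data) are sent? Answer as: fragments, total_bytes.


Max data per non-final fragment = floor((MTU - header)/8)*8 = floor((576 - 20)/8)*8 = floor(556/8)*8 = 552 B
Final fragment needs no 8-byte alignment: it can carry up to MTU - header = 556 B
Non-final fragments needed = ceil((payload - 556) / 552) = ceil(1750/552) = ceil(3.1703) = 4
Number of fragments = 4 + 1 = 5
Fragment sizes (data): 4 * 552 B + 98 B (last, 98 <= 556 OK)
Total bytes sent = payload + n_frags * header = 2306 + 5*20 = 2306 + 100 = 2406 B

5, 2406


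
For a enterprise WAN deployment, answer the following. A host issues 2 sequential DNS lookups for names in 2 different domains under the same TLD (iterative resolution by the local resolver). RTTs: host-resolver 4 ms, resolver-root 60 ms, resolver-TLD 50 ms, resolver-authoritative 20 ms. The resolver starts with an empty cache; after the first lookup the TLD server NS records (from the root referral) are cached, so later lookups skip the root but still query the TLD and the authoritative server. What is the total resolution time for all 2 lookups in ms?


Lookup 1 (cold cache): local + root + TLD + auth = 4 + 60 + 50 + 20 = 134 ms
Lookups 2..2 (TLD NS cached -> skip root; new domain -> still ask TLD and auth): local + TLD + auth = 4 + 50 + 20 = 74 ms each
Remaining 1 lookups: 1 * 74 = 74 ms
Total = 134 + 74 = 208 ms

208


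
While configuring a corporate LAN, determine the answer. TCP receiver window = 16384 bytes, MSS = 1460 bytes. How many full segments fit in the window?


Given: RWND = 16384 bytes, MSS = 1460 bytes
Full segments = floor(RWND / MSS)
Full segments = floor(16384 / 1460)
Full segments = floor(11.2219) = 11

11


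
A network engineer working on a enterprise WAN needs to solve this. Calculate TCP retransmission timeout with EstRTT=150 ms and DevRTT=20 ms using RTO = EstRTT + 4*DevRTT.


Given: EstRTT = 150 ms, DevRTT = 20 ms
Timeout = EstRTT + 4 * DevRTT
4 * DevRTT = 4 * 20 = 80
Timeout = 150 + 80 = 230 ms

230


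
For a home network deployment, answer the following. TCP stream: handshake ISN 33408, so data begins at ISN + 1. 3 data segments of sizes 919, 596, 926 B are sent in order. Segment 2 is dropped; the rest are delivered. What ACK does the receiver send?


SYN uses sequence number 33408; first data byte = ISN + 1 = 33409.
Segment 1: SEQ = 33409, len = 919 B, covers [33409, 34327]
Segment 2: SEQ = 34328, len = 596 B, covers [34328, 34923] [LOST]
Segment 3: SEQ = 34924, len = 926 B, covers [34924, 35849]
In-order data received: bytes [33409, 34327] (segments 1..1).
Segment 2 missing -> gap begins at byte 34328; later segments buffered out of order.
Cumulative ACK = next expected in-order byte = 33409 + 919 = 34328

34328


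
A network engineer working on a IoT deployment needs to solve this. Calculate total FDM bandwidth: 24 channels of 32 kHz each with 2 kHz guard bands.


Given: 24 channels, 32 kHz each, guard = 2 kHz
Channel bandwidth = 24 * 32 = 768 kHz
Guard bands = 23 gaps * 2 kHz = 46 kHz
Total = 768 + 46 = 814 kHz

814


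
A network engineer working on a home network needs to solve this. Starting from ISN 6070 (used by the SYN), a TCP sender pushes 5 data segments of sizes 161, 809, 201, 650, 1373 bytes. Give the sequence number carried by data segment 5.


The SYN occupies sequence number ISN = 6070, so the first data byte is ISN + 1 = 6071.
SEQ of data segment i = (ISN + 1) + sum of payload sizes of segments 1..i-1.
Segment 1: SEQ = 6071, payload = 161 bytes
Segment 2: SEQ = 6232, payload = 809 bytes
Segment 3: SEQ = 7041, payload = 201 bytes
Segment 4: SEQ = 7242, payload = 650 bytes
Segment 5: SEQ = 7892, payload = 1373 bytes
SEQ of segment 5 = 6071 + 161 + 809 + 201 + 650 = 7892

7892


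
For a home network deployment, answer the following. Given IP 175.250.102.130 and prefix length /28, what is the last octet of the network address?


Given: IP = 175.250.102.130, prefix = /28
Subnet mask = 255.255.255.240
Last octet of IP: 130
Last octet of mask: 240
Network last octet = 130 AND 240 = 128

128


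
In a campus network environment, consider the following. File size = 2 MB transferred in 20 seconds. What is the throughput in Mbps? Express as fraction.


Given: file = 2 MB, time = 20 s
File in Mb = 2 * 8 = 16 Mb
Throughput = 16 / 20 Mbps
Throughput = 4/5 Mbps

4/5
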